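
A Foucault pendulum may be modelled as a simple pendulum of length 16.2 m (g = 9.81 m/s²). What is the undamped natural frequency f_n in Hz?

0.124 Hz

For a simple pendulum ω_n = √(g/L) = √(9.81/16.2) = √0.6056 = 0.7782 rad/s.
f_n = ω_n/(2π) = 0.7782/6.283 = 0.1239 Hz.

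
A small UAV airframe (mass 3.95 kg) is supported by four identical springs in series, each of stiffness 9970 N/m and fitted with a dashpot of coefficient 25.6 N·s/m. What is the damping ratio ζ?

Series springs: 1/k_eq = 4/9970, so k_eq = 9970/4 = 2492 N/m.
ω_n = √(k_eq/m) = √(2492/3.95) = 25.12 rad/s.
Critical damping c_c = 2√(k_eq·m) = 2√(2492 × 3.95) = 198.4 N·s/m, so ζ = c/c_c = 25.6/198.4 = 0.1290.

0.129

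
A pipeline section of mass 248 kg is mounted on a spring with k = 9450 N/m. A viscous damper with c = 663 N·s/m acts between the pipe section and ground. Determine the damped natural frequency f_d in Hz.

0.959 Hz

ω_n = √(k/m) = √(9450/248) = 6.173 rad/s.
Critical damping c_c = 2√(k·m) = 2√(9450 × 248) = 3062 N·s/m, so ζ = c/c_c = 663/3062 = 0.2165.
ω_d = ω_n√(1 − ζ²) = 6.173 × √(1 − 0.0469) = 6.026 rad/s.
f_d = ω_d/(2π) = 0.9591 Hz.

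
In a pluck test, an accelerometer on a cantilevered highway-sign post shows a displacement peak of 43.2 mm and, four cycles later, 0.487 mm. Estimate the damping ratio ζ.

0.176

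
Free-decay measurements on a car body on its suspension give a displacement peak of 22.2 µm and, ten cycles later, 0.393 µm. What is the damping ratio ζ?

Logarithmic decrement δ = (1/n)·ln(x₀/x_n) = (1/10)·ln(22.2/0.393) = (1/10)·ln(56.49) = 0.4034.
ζ = δ/√(4π² + δ²) = 0.4034/√(39.48 + 0.163) = 0.4034/6.296 = 0.06407.

0.0641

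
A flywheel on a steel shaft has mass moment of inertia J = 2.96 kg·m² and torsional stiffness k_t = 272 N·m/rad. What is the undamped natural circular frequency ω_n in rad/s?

9.59 rad/s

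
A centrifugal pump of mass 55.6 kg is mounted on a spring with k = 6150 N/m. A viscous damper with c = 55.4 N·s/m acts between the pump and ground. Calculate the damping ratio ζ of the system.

ω_n = √(k/m) = √(6150/55.6) = 10.52 rad/s.
Critical damping c_c = 2√(k·m) = 2√(6150 × 55.6) = 1170 N·s/m, so ζ = c/c_c = 55.4/1170 = 0.04737.

0.0474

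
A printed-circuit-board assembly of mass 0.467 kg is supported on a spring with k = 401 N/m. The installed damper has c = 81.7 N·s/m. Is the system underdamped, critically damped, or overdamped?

overdamped

c_c = 2√(k·m) = 27.37 N·s/m; ζ = c/c_c = 81.7/27.37 = 2.99.
Since ζ > 1 the system is overdamped.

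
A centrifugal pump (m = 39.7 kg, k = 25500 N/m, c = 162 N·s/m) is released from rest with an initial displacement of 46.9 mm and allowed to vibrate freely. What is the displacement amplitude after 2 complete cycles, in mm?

ζ = c/(2√(km)) = 162/(2√(25500 × 39.7)) = 162/2012 = 0.08050.
Logarithmic decrement δ = 2πζ/√(1 − ζ²) = 2π × 0.08050/√(1 − 0.00648) = 0.5075.
After n cycles, x_n/x₀ = e^(−nδ), so x_2 = 46.9 × e^(−2 × 0.5075) = 46.9 × 0.3624 = 17.00 mm.

17.0 mm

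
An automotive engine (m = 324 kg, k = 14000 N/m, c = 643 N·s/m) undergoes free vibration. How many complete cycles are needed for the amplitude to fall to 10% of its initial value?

3 cycles

ζ = c/(2√(km)) = 643/(2√(14000 × 324)) = 643/4260 = 0.1510.
Logarithmic decrement δ = 2πζ/√(1 − ζ²) = 2π × 0.1510/√(1 − 0.0228) = 0.9595.
x_n/x₀ = e^(−nδ) ≤ 0.1; take ln: n ≥ ln(1/0.1)/δ = 2.303/0.9595 = 2.400.
So 3 complete cycles are required.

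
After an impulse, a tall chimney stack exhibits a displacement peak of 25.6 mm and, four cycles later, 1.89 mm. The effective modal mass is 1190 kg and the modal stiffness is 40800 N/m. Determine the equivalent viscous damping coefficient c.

Logarithmic decrement δ = (1/n)·ln(x₀/x_n) = (1/4)·ln(25.6/1.89) = (1/4)·ln(13.54) = 0.6515.
ζ = δ/√(4π² + δ²) = 0.6515/√(39.48 + 0.424) = 0.6515/6.317 = 0.1031.
c = ζ · 2√(km) = 0.1031 × 2√(40800 × 1190) = 0.1031 × 13940 = 1437 N·s/m.

1440 N·s/m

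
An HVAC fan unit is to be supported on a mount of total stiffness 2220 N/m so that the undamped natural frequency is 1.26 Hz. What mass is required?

ω_n = 2πf_n = 2π × 1.26 = 7.917 rad/s.
m = k/ω_n² = 2220/7.917² = 2220/62.68 = 35.42 kg.

35.4 kg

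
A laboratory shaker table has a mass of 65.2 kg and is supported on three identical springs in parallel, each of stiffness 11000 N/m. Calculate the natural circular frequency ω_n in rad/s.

Parallel springs add: k_eq = 3 × 11000 = 33000 N/m.
ω_n = √(k_eq/m) = √(33000/65.2) = √506.1 = 22.50 rad/s.

22.5 rad/s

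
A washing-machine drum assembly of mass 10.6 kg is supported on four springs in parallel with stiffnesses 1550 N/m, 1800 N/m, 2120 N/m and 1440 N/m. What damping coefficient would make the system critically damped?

Parallel springs add: k_eq = 1550 + 1800 + 2120 + 1440 = 6910 N/m.
c_c = 2√(k_eq·m) = 2√(6910 × 10.6) = 2 × 270.6 = 541.3 N·s/m.

541 N·s/m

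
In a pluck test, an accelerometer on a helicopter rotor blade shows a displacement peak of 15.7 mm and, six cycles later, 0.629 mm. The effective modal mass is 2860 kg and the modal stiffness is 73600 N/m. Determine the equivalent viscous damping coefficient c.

2470 N·s/m

Logarithmic decrement δ = (1/n)·ln(x₀/x_n) = (1/6)·ln(15.7/0.629) = (1/6)·ln(24.96) = 0.5362.
ζ = δ/√(4π² + δ²) = 0.5362/√(39.48 + 0.288) = 0.5362/6.306 = 0.08503.
c = ζ · 2√(km) = 0.08503 × 2√(73600 × 2860) = 0.08503 × 29020 = 2467 N·s/m.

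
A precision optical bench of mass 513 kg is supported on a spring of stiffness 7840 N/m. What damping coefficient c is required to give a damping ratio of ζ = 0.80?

c_c = 2√(k·m) = 2√(7840 × 513) = 4011 N·s/m.
c = ζ·c_c = 0.80 × 4011 = 3209 N·s/m.

3210 N·s/m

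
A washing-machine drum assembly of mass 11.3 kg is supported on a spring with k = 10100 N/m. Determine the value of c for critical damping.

676 N·s/m

c_c = 2√(k·m) = 2√(10100 × 11.3) = 2 × 337.8 = 675.7 N·s/m.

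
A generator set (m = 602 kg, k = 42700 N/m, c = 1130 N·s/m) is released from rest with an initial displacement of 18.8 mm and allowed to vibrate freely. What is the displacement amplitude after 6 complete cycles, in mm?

ζ = c/(2√(km)) = 1130/(2√(42700 × 602)) = 1130/10140 = 0.1114.
Logarithmic decrement δ = 2πζ/√(1 − ζ²) = 2π × 0.1114/√(1 − 0.0124) = 0.7046.
After n cycles, x_n/x₀ = e^(−nδ), so x_6 = 18.8 × e^(−6 × 0.7046) = 18.8 × 0.01459 = 0.2743 mm.

0.274 mm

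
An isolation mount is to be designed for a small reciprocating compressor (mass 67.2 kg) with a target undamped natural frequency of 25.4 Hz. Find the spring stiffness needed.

ω_n = 2πf_n = 2π × 25.4 = 159.6 rad/s.
k = m·ω_n² = 67.2 × 159.6² = 67.2 × 25470 = 1712000 N/m.

1710000 N/m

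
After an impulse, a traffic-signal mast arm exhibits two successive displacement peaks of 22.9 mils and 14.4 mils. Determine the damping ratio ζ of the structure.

Logarithmic decrement δ = (1/n)·ln(x₀/x_n) = (1/1)·ln(22.9/14.4) = (1/1)·ln(1.590) = 0.4639.
ζ = δ/√(4π² + δ²) = 0.4639/√(39.48 + 0.215) = 0.4639/6.300 = 0.07363.

0.0736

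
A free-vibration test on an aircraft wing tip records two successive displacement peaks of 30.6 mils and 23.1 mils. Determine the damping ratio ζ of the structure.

Logarithmic decrement δ = (1/n)·ln(x₀/x_n) = (1/1)·ln(30.6/23.1) = (1/1)·ln(1.325) = 0.2812.
ζ = δ/√(4π² + δ²) = 0.2812/√(39.48 + 0.0791) = 0.2812/6.289 = 0.04470.

0.0447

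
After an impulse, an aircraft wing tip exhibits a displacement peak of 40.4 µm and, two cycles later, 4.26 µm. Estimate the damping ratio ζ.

Logarithmic decrement δ = (1/n)·ln(x₀/x_n) = (1/2)·ln(40.4/4.26) = (1/2)·ln(9.484) = 1.125.
ζ = δ/√(4π² + δ²) = 1.125/√(39.48 + 1.27) = 1.125/6.383 = 0.1762.

0.176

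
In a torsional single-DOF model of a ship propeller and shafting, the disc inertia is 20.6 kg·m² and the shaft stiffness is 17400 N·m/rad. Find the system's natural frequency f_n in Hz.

4.63 Hz

ω_n = √(k_t/J) = √(17400/20.6) = √844.7 = 29.06 rad/s.
f_n = ω_n/(2π) = 29.06/6.283 = 4.626 Hz.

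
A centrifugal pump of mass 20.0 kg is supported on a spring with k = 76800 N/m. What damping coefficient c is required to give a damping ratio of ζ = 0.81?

2010 N·s/m

c_c = 2√(k·m) = 2√(76800 × 20.0) = 2479 N·s/m.
c = ζ·c_c = 0.81 × 2479 = 2008 N·s/m.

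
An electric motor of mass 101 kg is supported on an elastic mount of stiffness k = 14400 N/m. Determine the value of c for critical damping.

c_c = 2√(k·m) = 2√(14400 × 101) = 2 × 1206 = 2412 N·s/m.

2410 N·s/m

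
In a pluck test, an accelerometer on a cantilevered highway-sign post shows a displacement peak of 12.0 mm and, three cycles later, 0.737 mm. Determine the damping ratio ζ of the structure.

Logarithmic decrement δ = (1/n)·ln(x₀/x_n) = (1/3)·ln(12.0/0.737) = (1/3)·ln(16.28) = 0.9300.
ζ = δ/√(4π² + δ²) = 0.9300/√(39.48 + 0.865) = 0.9300/6.352 = 0.1464.

0.146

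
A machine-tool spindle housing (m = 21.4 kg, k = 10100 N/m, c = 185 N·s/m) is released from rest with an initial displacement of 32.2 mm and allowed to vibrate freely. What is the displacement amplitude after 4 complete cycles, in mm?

0.196 mm

ζ = c/(2√(km)) = 185/(2√(10100 × 21.4)) = 185/929.8 = 0.1990.
Logarithmic decrement δ = 2πζ/√(1 − ζ²) = 2π × 0.1990/√(1 − 0.0396) = 1.276.
After n cycles, x_n/x₀ = e^(−nδ), so x_4 = 32.2 × e^(−4 × 1.276) = 32.2 × 0.006081 = 0.1958 mm.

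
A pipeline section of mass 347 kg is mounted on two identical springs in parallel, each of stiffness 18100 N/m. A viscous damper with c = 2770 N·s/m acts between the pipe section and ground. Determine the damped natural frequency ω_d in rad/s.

9.40 rad/s

Parallel springs add: k_eq = 2 × 18100 = 36200 N/m.
ω_n = √(k_eq/m) = √(36200/347) = 10.21 rad/s.
Critical damping c_c = 2√(k_eq·m) = 2√(36200 × 347) = 7088 N·s/m, so ζ = c/c_c = 2770/7088 = 0.3908.
ω_d = ω_n√(1 − ζ²) = 10.21 × √(1 − 0.153) = 9.402 rad/s.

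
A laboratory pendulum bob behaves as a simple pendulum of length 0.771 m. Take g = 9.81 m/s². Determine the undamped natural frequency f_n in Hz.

0.568 Hz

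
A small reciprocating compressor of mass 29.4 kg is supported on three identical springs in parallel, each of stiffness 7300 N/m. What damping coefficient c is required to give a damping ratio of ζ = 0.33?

530 N·s/m

Parallel springs add: k_eq = 3 × 7300 = 21900 N/m.
c_c = 2√(k_eq·m) = 2√(21900 × 29.4) = 1605 N·s/m.
c = ζ·c_c = 0.33 × 1605 = 529.6 N·s/m.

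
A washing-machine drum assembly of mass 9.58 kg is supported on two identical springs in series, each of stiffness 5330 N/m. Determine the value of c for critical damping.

Series springs: 1/k_eq = 2/5330, so k_eq = 5330/2 = 2665 N/m.
c_c = 2√(k_eq·m) = 2√(2665 × 9.58) = 2 × 159.8 = 319.6 N·s/m.

320 N·s/m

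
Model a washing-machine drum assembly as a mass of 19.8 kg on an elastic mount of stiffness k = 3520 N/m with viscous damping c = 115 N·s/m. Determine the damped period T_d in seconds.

0.483 s

ω_n = √(k/m) = √(3520/19.8) = 13.33 rad/s.
Critical damping c_c = 2√(k·m) = 2√(3520 × 19.8) = 528.0 N·s/m, so ζ = c/c_c = 115/528.0 = 0.2178.
ω_d = ω_n√(1 − ζ²) = 13.33 × √(1 − 0.0474) = 13.01 rad/s.
T_d = 2π/ω_d = 0.4828 s.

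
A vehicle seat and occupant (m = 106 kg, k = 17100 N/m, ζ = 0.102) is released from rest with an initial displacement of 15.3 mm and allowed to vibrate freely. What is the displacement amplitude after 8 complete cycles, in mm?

Logarithmic decrement δ = 2πζ/√(1 − ζ²) = 2π × 0.1020/√(1 − 0.0104) = 0.6442.
After n cycles, x_n/x₀ = e^(−nδ), so x_8 = 15.3 × e^(−8 × 0.6442) = 15.3 × 0.005776 = 0.08838 mm.

0.0884 mm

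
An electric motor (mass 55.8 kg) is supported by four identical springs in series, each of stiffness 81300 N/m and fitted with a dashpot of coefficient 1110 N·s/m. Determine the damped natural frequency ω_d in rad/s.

Series springs: 1/k_eq = 4/81300, so k_eq = 81300/4 = 20320 N/m.
ω_n = √(k_eq/m) = √(20320/55.8) = 19.09 rad/s.
Critical damping c_c = 2√(k_eq·m) = 2√(20320 × 55.8) = 2130 N·s/m, so ζ = c/c_c = 1110/2130 = 0.5211.
ω_d = ω_n√(1 − ζ²) = 19.09 × √(1 − 0.272) = 16.29 rad/s.

16.3 rad/s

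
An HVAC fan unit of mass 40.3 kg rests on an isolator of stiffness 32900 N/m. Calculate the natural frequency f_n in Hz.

4.55 Hz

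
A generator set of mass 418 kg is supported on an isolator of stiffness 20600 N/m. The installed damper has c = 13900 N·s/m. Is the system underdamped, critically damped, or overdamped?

overdamped

c_c = 2√(k·m) = 5869 N·s/m; ζ = c/c_c = 13900/5869 = 2.37.
Since ζ > 1 the system is overdamped.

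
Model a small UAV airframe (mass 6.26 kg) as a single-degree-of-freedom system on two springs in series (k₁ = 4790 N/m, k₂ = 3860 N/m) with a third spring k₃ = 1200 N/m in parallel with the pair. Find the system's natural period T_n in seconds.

0.272 s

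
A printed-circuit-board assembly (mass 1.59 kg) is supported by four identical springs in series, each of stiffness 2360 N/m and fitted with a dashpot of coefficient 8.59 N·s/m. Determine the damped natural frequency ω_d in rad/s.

Series springs: 1/k_eq = 4/2360, so k_eq = 2360/4 = 590.0 N/m.
ω_n = √(k_eq/m) = √(590.0/1.59) = 19.26 rad/s.
Critical damping c_c = 2√(k_eq·m) = 2√(590.0 × 1.59) = 61.26 N·s/m, so ζ = c/c_c = 8.59/61.26 = 0.1402.
ω_d = ω_n√(1 − ζ²) = 19.26 × √(1 − 0.0197) = 19.07 rad/s.

19.1 rad/s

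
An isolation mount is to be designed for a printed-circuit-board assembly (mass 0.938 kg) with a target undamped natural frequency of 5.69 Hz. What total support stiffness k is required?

1200 N/m

ω_n = 2πf_n = 2π × 5.69 = 35.75 rad/s.
k = m·ω_n² = 0.938 × 35.75² = 0.938 × 1278 = 1199 N/m.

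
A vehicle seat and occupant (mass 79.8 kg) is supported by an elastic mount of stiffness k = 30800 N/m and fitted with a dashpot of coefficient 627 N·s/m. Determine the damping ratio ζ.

0.200

ω_n = √(k/m) = √(30800/79.8) = 19.65 rad/s.
Critical damping c_c = 2√(k·m) = 2√(30800 × 79.8) = 3135 N·s/m, so ζ = c/c_c = 627/3135 = 0.2000.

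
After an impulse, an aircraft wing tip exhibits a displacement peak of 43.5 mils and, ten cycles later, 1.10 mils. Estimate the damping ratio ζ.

Logarithmic decrement δ = (1/n)·ln(x₀/x_n) = (1/10)·ln(43.5/1.10) = (1/10)·ln(39.55) = 0.3677.
ζ = δ/√(4π² + δ²) = 0.3677/√(39.48 + 0.135) = 0.3677/6.294 = 0.05843.

0.0584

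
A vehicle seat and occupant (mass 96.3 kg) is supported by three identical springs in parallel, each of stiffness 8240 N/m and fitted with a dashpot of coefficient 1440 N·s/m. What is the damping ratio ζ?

Parallel springs add: k_eq = 3 × 8240 = 24720 N/m.
ω_n = √(k_eq/m) = √(24720/96.3) = 16.02 rad/s.
Critical damping c_c = 2√(k_eq·m) = 2√(24720 × 96.3) = 3086 N·s/m, so ζ = c/c_c = 1440/3086 = 0.4667.

0.467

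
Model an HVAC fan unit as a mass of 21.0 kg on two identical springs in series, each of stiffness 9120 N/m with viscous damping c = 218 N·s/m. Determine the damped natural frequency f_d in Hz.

Series springs: 1/k_eq = 2/9120, so k_eq = 9120/2 = 4560 N/m.
ω_n = √(k_eq/m) = √(4560/21.0) = 14.74 rad/s.
Critical damping c_c = 2√(k_eq·m) = 2√(4560 × 21.0) = 618.9 N·s/m, so ζ = c/c_c = 218/618.9 = 0.3522.
ω_d = ω_n√(1 − ζ²) = 14.74 × √(1 − 0.124) = 13.79 rad/s.
f_d = ω_d/(2π) = 2.195 Hz.

2.19 Hz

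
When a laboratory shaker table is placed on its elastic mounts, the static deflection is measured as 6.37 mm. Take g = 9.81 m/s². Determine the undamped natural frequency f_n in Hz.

6.25 Hz

ω_n = √(g/δ_st) = √(9.81/0.00637) = √1540 = 39.24 rad/s.
f_n = ω_n/(2π) = 39.24/6.283 = 6.246 Hz.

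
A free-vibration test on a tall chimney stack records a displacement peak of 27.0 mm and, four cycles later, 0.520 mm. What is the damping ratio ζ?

0.155

Logarithmic decrement δ = (1/n)·ln(x₀/x_n) = (1/4)·ln(27.0/0.520) = (1/4)·ln(51.92) = 0.9874.
ζ = δ/√(4π² + δ²) = 0.9874/√(39.48 + 0.975) = 0.9874/6.360 = 0.1553.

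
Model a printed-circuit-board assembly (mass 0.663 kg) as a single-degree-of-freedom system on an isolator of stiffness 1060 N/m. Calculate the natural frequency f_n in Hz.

ω_n = √(k/m) = √(1060/0.663) = √1599 = 39.98 rad/s.
f_n = ω_n/(2π) = 39.98/6.283 = 6.364 Hz.

6.36 Hz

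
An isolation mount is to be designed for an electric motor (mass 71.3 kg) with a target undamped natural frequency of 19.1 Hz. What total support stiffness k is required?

1030000 N/m

ω_n = 2πf_n = 2π × 19.1 = 120.0 rad/s.
k = m·ω_n² = 71.3 × 120.0² = 71.3 × 14400 = 1027000 N/m.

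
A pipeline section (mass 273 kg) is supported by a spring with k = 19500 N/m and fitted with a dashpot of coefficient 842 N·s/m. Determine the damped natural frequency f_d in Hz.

ω_n = √(k/m) = √(19500/273) = 8.452 rad/s.
Critical damping c_c = 2√(k·m) = 2√(19500 × 273) = 4615 N·s/m, so ζ = c/c_c = 842/4615 = 0.1825.
ω_d = ω_n√(1 − ζ²) = 8.452 × √(1 − 0.0333) = 8.310 rad/s.
f_d = ω_d/(2π) = 1.323 Hz.

1.32 Hz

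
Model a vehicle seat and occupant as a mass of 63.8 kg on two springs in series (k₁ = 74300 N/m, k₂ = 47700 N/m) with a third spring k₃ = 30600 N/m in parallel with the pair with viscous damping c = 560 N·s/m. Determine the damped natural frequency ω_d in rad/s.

Series pair: k_s = k₁k₂/(k₁+k₂) = (74300)(47700)/(74300 + 47700) = 29050 N/m. In parallel with k₃: k_eq = 29050 + 30600 = 59650 N/m.
ω_n = √(k_eq/m) = √(59650/63.8) = 30.58 rad/s.
Critical damping c_c = 2√(k_eq·m) = 2√(59650 × 63.8) = 3902 N·s/m, so ζ = c/c_c = 560/3902 = 0.1435.
ω_d = ω_n√(1 − ζ²) = 30.58 × √(1 − 0.0206) = 30.26 rad/s.

30.3 rad/s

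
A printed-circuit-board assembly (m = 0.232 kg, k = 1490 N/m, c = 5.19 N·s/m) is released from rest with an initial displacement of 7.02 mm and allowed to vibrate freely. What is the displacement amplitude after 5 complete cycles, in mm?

0.0838 mm

ζ = c/(2√(km)) = 5.19/(2√(1490 × 0.232)) = 5.19/37.18 = 0.1396.
Logarithmic decrement δ = 2πζ/√(1 − ζ²) = 2π × 0.1396/√(1 − 0.0195) = 0.8856.
After n cycles, x_n/x₀ = e^(−nδ), so x_5 = 7.02 × e^(−5 × 0.8856) = 7.02 × 0.01194 = 0.08379 mm.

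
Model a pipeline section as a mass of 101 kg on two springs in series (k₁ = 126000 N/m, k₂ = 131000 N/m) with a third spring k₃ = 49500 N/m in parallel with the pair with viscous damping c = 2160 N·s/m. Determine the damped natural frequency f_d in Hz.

5.06 Hz

Series pair: k_s = k₁k₂/(k₁+k₂) = (126000)(131000)/(126000 + 131000) = 64230 N/m. In parallel with k₃: k_eq = 64230 + 49500 = 113700 N/m.
ω_n = √(k_eq/m) = √(113700/101) = 33.56 rad/s.
Critical damping c_c = 2√(k_eq·m) = 2√(113700 × 101) = 6778 N·s/m, so ζ = c/c_c = 2160/6778 = 0.3187.
ω_d = ω_n√(1 − ζ²) = 33.56 × √(1 − 0.102) = 31.81 rad/s.
f_d = ω_d/(2π) = 5.062 Hz.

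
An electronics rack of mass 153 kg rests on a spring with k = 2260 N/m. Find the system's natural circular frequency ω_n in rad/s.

3.84 rad/s

ω_n = √(k/m) = √(2260/153) = √14.77 = 3.843 rad/s.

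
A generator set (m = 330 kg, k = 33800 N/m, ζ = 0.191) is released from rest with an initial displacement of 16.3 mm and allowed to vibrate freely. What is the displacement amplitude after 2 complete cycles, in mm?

1.41 mm

Logarithmic decrement δ = 2πζ/√(1 − ζ²) = 2π × 0.1910/√(1 − 0.0365) = 1.223.
After n cycles, x_n/x₀ = e^(−nδ), so x_2 = 16.3 × e^(−2 × 1.223) = 16.3 × 0.08671 = 1.413 mm.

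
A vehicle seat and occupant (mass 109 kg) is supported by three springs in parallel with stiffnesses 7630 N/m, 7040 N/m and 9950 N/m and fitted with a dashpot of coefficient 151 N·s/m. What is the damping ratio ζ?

0.0461

Parallel springs add: k_eq = 7630 + 7040 + 9950 = 24620 N/m.
ω_n = √(k_eq/m) = √(24620/109) = 15.03 rad/s.
Critical damping c_c = 2√(k_eq·m) = 2√(24620 × 109) = 3276 N·s/m, so ζ = c/c_c = 151/3276 = 0.04609.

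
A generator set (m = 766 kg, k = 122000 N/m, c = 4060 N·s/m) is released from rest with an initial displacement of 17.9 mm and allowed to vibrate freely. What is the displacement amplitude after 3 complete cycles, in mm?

0.312 mm

ζ = c/(2√(km)) = 4060/(2√(122000 × 766)) = 4060/19330 = 0.2100.
Logarithmic decrement δ = 2πζ/√(1 − ζ²) = 2π × 0.2100/√(1 − 0.0441) = 1.350.
After n cycles, x_n/x₀ = e^(−nδ), so x_3 = 17.9 × e^(−3 × 1.350) = 17.9 × 0.01745 = 0.3123 mm.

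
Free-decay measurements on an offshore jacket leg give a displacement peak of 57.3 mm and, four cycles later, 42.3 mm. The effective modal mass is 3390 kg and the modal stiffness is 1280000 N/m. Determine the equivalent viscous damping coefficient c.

Logarithmic decrement δ = (1/n)·ln(x₀/x_n) = (1/4)·ln(57.3/42.3) = (1/4)·ln(1.355) = 0.07588.
ζ = δ/√(4π² + δ²) = 0.07588/√(39.48 + 0.00576) = 0.07588/6.284 = 0.01208.
c = ζ · 2√(km) = 0.01208 × 2√(1280000 × 3390) = 0.01208 × 131700 = 1591 N·s/m.

1590 N·s/m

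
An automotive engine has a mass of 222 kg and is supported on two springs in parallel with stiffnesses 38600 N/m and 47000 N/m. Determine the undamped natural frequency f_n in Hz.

Parallel springs add: k_eq = 38600 + 47000 = 85600 N/m.
ω_n = √(k_eq/m) = √(85600/222) = √385.6 = 19.64 rad/s.
f_n = ω_n/(2π) = 19.64/6.283 = 3.125 Hz.

3.13 Hz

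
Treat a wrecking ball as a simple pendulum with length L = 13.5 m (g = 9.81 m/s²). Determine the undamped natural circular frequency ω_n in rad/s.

For a simple pendulum ω_n = √(g/L) = √(9.81/13.5) = √0.7267 = 0.8524 rad/s.

0.852 rad/s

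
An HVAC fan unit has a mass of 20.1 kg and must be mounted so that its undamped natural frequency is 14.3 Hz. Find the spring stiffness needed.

ω_n = 2πf_n = 2π × 14.3 = 89.85 rad/s.
k = m·ω_n² = 20.1 × 89.85² = 20.1 × 8073 = 162300 N/m.

162000 N/m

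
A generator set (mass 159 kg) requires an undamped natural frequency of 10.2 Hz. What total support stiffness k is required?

ω_n = 2πf_n = 2π × 10.2 = 64.09 rad/s.
k = m·ω_n² = 159 × 64.09² = 159 × 4107 = 653100 N/m.

653000 N/m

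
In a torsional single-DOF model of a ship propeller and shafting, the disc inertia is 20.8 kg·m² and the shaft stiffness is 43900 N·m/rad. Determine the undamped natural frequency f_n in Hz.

7.31 Hz

ω_n = √(k_t/J) = √(43900/20.8) = √2111 = 45.94 rad/s.
f_n = ω_n/(2π) = 45.94/6.283 = 7.312 Hz.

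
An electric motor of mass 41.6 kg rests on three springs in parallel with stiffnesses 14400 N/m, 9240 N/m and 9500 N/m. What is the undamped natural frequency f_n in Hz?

Parallel springs add: k_eq = 14400 + 9240 + 9500 = 33140 N/m.
ω_n = √(k_eq/m) = √(33140/41.6) = √796.6 = 28.22 rad/s.
f_n = ω_n/(2π) = 28.22/6.283 = 4.492 Hz.

4.49 Hz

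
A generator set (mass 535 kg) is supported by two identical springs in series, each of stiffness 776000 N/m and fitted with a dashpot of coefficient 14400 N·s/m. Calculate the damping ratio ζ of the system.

0.500

Series springs: 1/k_eq = 2/776000, so k_eq = 776000/2 = 388000 N/m.
ω_n = √(k_eq/m) = √(388000/535) = 26.93 rad/s.
Critical damping c_c = 2√(k_eq·m) = 2√(388000 × 535) = 28820 N·s/m, so ζ = c/c_c = 14400/28820 = 0.4997.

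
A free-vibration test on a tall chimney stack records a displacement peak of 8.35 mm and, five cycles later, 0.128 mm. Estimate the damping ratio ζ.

Logarithmic decrement δ = (1/n)·ln(x₀/x_n) = (1/5)·ln(8.35/0.128) = (1/5)·ln(65.23) = 0.8356.
ζ = δ/√(4π² + δ²) = 0.8356/√(39.48 + 0.698) = 0.8356/6.339 = 0.1318.

0.132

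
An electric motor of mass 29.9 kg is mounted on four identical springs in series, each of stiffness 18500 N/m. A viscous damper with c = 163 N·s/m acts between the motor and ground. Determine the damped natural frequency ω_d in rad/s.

Series springs: 1/k_eq = 4/18500, so k_eq = 18500/4 = 4625 N/m.
ω_n = √(k_eq/m) = √(4625/29.9) = 12.44 rad/s.
Critical damping c_c = 2√(k_eq·m) = 2√(4625 × 29.9) = 743.7 N·s/m, so ζ = c/c_c = 163/743.7 = 0.2192.
ω_d = ω_n√(1 − ζ²) = 12.44 × √(1 − 0.0480) = 12.13 rad/s.

12.1 rad/s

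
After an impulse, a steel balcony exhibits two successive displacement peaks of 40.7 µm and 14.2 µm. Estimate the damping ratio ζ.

0.165

Logarithmic decrement δ = (1/n)·ln(x₀/x_n) = (1/1)·ln(40.7/14.2) = (1/1)·ln(2.866) = 1.053.
ζ = δ/√(4π² + δ²) = 1.053/√(39.48 + 1.11) = 1.053/6.371 = 0.1653.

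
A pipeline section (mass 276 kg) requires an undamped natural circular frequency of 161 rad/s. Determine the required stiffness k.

k = m·ω_n² = 276 × 161.0² = 276 × 25920 = 7154000 N/m.

7150000 N/m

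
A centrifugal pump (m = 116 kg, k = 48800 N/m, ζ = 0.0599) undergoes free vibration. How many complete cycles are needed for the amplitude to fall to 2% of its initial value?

Logarithmic decrement δ = 2πζ/√(1 − ζ²) = 2π × 0.05990/√(1 − 0.00359) = 0.3770.
x_n/x₀ = e^(−nδ) ≤ 0.02; take ln: n ≥ ln(1/0.02)/δ = 3.912/0.3770 = 10.38.
So 11 complete cycles are required.

11 cycles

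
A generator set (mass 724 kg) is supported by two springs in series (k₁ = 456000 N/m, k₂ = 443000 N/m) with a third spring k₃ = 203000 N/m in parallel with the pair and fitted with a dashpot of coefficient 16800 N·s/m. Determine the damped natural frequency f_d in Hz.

Series pair: k_s = k₁k₂/(k₁+k₂) = (456000)(443000)/(456000 + 443000) = 224700 N/m. In parallel with k₃: k_eq = 224700 + 203000 = 427700 N/m.
ω_n = √(k_eq/m) = √(427700/724) = 24.31 rad/s.
Critical damping c_c = 2√(k_eq·m) = 2√(427700 × 724) = 35190 N·s/m, so ζ = c/c_c = 16800/35190 = 0.4774.
ω_d = ω_n√(1 − ζ²) = 24.31 × √(1 − 0.228) = 21.36 rad/s.
f_d = ω_d/(2π) = 3.399 Hz.

3.40 Hz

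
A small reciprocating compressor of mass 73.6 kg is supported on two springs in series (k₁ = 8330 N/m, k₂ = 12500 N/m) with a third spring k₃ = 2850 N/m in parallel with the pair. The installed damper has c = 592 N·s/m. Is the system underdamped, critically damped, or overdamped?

underdamped

Series pair: k_s = k₁k₂/(k₁+k₂) = (8330)(12500)/(8330 + 12500) = 4999 N/m. In parallel with k₃: k_eq = 4999 + 2850 = 7849 N/m.
c_c = 2√(k_eq·m) = 1520 N·s/m; ζ = c/c_c = 592/1520 = 0.389.
Since ζ < 1 the system is underdamped.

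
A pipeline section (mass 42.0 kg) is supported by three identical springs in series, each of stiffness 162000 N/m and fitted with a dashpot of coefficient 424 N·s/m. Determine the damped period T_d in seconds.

0.177 s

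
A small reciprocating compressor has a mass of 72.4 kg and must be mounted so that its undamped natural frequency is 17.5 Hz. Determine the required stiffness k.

875000 N/m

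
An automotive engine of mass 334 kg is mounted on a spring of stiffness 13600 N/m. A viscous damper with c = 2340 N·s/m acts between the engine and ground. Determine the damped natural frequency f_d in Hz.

0.849 Hz

ω_n = √(k/m) = √(13600/334) = 6.381 rad/s.
Critical damping c_c = 2√(k·m) = 2√(13600 × 334) = 4263 N·s/m, so ζ = c/c_c = 2340/4263 = 0.5490.
ω_d = ω_n√(1 − ζ²) = 6.381 × √(1 − 0.301) = 5.334 rad/s.
f_d = ω_d/(2π) = 0.8489 Hz.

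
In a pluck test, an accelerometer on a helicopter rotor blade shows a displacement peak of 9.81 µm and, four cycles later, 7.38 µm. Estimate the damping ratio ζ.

0.0113

Logarithmic decrement δ = (1/n)·ln(x₀/x_n) = (1/4)·ln(9.81/7.38) = (1/4)·ln(1.329) = 0.07116.
ζ = δ/√(4π² + δ²) = 0.07116/√(39.48 + 0.00506) = 0.07116/6.284 = 0.01132.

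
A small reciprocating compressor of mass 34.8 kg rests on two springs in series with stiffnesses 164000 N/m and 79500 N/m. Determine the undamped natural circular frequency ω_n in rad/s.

Series springs: 1/k_eq = 1/164000 + 1/79500 = 1.868×10^-5, so k_eq = 53540 N/m.
ω_n = √(k_eq/m) = √(53540/34.8) = √1539 = 39.23 rad/s.

39.2 rad/s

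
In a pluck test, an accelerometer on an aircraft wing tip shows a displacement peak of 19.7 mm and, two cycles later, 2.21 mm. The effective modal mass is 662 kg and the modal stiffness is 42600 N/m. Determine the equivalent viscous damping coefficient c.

Logarithmic decrement δ = (1/n)·ln(x₀/x_n) = (1/2)·ln(19.7/2.21) = (1/2)·ln(8.914) = 1.094.
ζ = δ/√(4π² + δ²) = 1.094/√(39.48 + 1.20) = 1.094/6.378 = 0.1715.
c = ζ · 2√(km) = 0.1715 × 2√(42600 × 662) = 0.1715 × 10620 = 1822 N·s/m.

1820 N·s/m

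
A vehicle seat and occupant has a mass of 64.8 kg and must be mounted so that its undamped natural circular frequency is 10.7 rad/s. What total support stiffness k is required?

7420 N/m

k = m·ω_n² = 64.8 × 10.70² = 64.8 × 114.5 = 7419 N/m.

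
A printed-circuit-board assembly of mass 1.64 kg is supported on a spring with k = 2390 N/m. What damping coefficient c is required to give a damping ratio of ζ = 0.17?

c_c = 2√(k·m) = 2√(2390 × 1.64) = 125.2 N·s/m.
c = ζ·c_c = 0.17 × 125.2 = 21.29 N·s/m.

21.3 N·s/m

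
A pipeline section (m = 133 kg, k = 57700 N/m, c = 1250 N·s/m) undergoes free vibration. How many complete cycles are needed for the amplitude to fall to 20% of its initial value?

ζ = c/(2√(km)) = 1250/(2√(57700 × 133)) = 1250/5540 = 0.2256.
Logarithmic decrement δ = 2πζ/√(1 − ζ²) = 2π × 0.2256/√(1 − 0.0509) = 1.455.
x_n/x₀ = e^(−nδ) ≤ 0.2; take ln: n ≥ ln(1/0.2)/δ = 1.609/1.455 = 1.106.
So 2 complete cycles are required.

2 cycles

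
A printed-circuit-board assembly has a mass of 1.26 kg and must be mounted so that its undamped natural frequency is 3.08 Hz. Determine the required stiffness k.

ω_n = 2πf_n = 2π × 3.08 = 19.35 rad/s.
k = m·ω_n² = 1.26 × 19.35² = 1.26 × 374.5 = 471.9 N/m.

472 N/m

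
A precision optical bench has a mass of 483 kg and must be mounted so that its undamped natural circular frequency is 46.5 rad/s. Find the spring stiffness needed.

k = m·ω_n² = 483 × 46.50² = 483 × 2162 = 1044000 N/m.

1040000 N/m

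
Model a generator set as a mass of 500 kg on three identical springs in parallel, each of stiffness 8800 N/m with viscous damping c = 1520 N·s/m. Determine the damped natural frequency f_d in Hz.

Parallel springs add: k_eq = 3 × 8800 = 26400 N/m.
ω_n = √(k_eq/m) = √(26400/500) = 7.266 rad/s.
Critical damping c_c = 2√(k_eq·m) = 2√(26400 × 500) = 7266 N·s/m, so ζ = c/c_c = 1520/7266 = 0.2092.
ω_d = ω_n√(1 − ζ²) = 7.266 × √(1 − 0.0438) = 7.106 rad/s.
f_d = ω_d/(2π) = 1.131 Hz.

1.13 Hz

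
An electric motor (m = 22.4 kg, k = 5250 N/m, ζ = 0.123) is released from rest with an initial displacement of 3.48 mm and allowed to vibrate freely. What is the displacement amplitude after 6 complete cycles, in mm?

Logarithmic decrement δ = 2πζ/√(1 − ζ²) = 2π × 0.1230/√(1 − 0.0151) = 0.7787.
After n cycles, x_n/x₀ = e^(−nδ), so x_6 = 3.48 × e^(−6 × 0.7787) = 3.48 × 0.009349 = 0.03254 mm.

0.0325 mm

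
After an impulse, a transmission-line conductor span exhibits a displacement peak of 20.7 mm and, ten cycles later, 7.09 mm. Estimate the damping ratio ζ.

0.0171

Logarithmic decrement δ = (1/n)·ln(x₀/x_n) = (1/10)·ln(20.7/7.09) = (1/10)·ln(2.920) = 0.1071.
ζ = δ/√(4π² + δ²) = 0.1071/√(39.48 + 0.0115) = 0.1071/6.284 = 0.01705.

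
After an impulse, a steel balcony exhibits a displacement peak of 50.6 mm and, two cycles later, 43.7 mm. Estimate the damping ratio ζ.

0.0117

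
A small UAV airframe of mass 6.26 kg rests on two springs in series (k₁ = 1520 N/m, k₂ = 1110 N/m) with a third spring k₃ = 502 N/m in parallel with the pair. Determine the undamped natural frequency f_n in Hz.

2.15 Hz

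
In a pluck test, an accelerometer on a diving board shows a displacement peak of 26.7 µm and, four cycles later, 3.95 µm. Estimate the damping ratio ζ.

0.0758

Logarithmic decrement δ = (1/n)·ln(x₀/x_n) = (1/4)·ln(26.7/3.95) = (1/4)·ln(6.759) = 0.4777.
ζ = δ/√(4π² + δ²) = 0.4777/√(39.48 + 0.228) = 0.4777/6.301 = 0.07582.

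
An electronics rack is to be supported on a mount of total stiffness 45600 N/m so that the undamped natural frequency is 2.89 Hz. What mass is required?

ω_n = 2πf_n = 2π × 2.89 = 18.16 rad/s.
m = k/ω_n² = 45600/18.16² = 45600/329.7 = 138.3 kg.

138 kg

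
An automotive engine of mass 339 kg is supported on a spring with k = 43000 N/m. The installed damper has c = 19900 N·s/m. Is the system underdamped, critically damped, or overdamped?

overdamped

c_c = 2√(k·m) = 7636 N·s/m; ζ = c/c_c = 19900/7636 = 2.61.
Since ζ > 1 the system is overdamped.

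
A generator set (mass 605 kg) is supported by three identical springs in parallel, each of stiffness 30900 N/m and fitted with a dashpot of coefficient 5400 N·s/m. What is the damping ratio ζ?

0.361

Parallel springs add: k_eq = 3 × 30900 = 92700 N/m.
ω_n = √(k_eq/m) = √(92700/605) = 12.38 rad/s.
Critical damping c_c = 2√(k_eq·m) = 2√(92700 × 605) = 14980 N·s/m, so ζ = c/c_c = 5400/14980 = 0.3605.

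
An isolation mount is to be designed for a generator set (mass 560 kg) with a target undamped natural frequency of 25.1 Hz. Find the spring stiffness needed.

ω_n = 2πf_n = 2π × 25.1 = 157.7 rad/s.
k = m·ω_n² = 560 × 157.7² = 560 × 24870 = 13930000 N/m.

13900000 N/m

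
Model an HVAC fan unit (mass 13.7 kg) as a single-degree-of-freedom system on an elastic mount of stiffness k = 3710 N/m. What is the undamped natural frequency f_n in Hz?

2.62 Hz

ω_n = √(k/m) = √(3710/13.7) = √270.8 = 16.46 rad/s.
f_n = ω_n/(2π) = 16.46/6.283 = 2.619 Hz.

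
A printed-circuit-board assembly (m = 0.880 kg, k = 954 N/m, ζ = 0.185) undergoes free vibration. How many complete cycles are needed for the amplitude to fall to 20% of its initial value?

2 cycles

Logarithmic decrement δ = 2πζ/√(1 − ζ²) = 2π × 0.1850/√(1 − 0.0342) = 1.183.
x_n/x₀ = e^(−nδ) ≤ 0.2; take ln: n ≥ ln(1/0.2)/δ = 1.609/1.183 = 1.361.
So 2 complete cycles are required.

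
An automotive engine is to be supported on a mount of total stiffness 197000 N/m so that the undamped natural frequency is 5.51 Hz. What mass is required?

ω_n = 2πf_n = 2π × 5.51 = 34.62 rad/s.
m = k/ω_n² = 197000/34.62² = 197000/1199 = 164.4 kg.

164 kg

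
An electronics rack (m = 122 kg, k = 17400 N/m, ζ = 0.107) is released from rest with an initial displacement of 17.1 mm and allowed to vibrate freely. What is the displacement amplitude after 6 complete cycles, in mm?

0.296 mm

Logarithmic decrement δ = 2πζ/√(1 − ζ²) = 2π × 0.1070/√(1 − 0.0114) = 0.6762.
After n cycles, x_n/x₀ = e^(−nδ), so x_6 = 17.1 × e^(−6 × 0.6762) = 17.1 × 0.01730 = 0.2958 mm.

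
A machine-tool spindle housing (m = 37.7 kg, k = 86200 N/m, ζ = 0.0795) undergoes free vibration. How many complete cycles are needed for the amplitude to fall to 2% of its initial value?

8 cycles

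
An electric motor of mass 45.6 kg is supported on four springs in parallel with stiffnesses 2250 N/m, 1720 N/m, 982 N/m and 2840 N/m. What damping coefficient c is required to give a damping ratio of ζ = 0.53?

632 N·s/m

Parallel springs add: k_eq = 2250 + 1720 + 982 + 2840 = 7792 N/m.
c_c = 2√(k_eq·m) = 2√(7792 × 45.6) = 1192 N·s/m.
c = ζ·c_c = 0.53 × 1192 = 631.8 N·s/m.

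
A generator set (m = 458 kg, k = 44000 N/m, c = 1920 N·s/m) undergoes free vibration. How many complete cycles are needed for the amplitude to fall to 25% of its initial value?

2 cycles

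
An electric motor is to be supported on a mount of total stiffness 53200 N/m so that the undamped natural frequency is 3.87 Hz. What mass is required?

90.0 kg

ω_n = 2πf_n = 2π × 3.87 = 24.32 rad/s.
m = k/ω_n² = 53200/24.32² = 53200/591.3 = 89.98 kg.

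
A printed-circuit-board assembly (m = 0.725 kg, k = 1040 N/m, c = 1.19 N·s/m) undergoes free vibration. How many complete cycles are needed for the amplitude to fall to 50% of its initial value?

ζ = c/(2√(km)) = 1.19/(2√(1040 × 0.725)) = 1.19/54.92 = 0.02167.
Logarithmic decrement δ = 2πζ/√(1 − ζ²) = 2π × 0.02167/√(1 − 0.000470) = 0.1362.
x_n/x₀ = e^(−nδ) ≤ 0.5; take ln: n ≥ ln(1/0.5)/δ = 0.6931/0.1362 = 5.090.
So 6 complete cycles are required.

6 cycles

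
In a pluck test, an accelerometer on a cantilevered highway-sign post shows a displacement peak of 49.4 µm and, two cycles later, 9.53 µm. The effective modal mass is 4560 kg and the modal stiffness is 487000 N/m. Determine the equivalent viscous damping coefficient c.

12200 N·s/m

Logarithmic decrement δ = (1/n)·ln(x₀/x_n) = (1/2)·ln(49.4/9.53) = (1/2)·ln(5.184) = 0.8228.
ζ = δ/√(4π² + δ²) = 0.8228/√(39.48 + 0.677) = 0.8228/6.337 = 0.1298.
c = ζ · 2√(km) = 0.1298 × 2√(487000 × 4560) = 0.1298 × 94250 = 12240 N·s/m.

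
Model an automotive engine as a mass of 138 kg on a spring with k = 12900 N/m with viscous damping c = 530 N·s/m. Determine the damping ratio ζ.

ω_n = √(k/m) = √(12900/138) = 9.668 rad/s.
Critical damping c_c = 2√(k·m) = 2√(12900 × 138) = 2668 N·s/m, so ζ = c/c_c = 530/2668 = 0.1986.

0.199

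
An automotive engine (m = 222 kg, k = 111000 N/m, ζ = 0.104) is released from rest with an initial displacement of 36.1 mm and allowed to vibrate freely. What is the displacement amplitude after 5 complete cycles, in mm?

1.35 mm

Logarithmic decrement δ = 2πζ/√(1 − ζ²) = 2π × 0.1040/√(1 − 0.0108) = 0.6570.
After n cycles, x_n/x₀ = e^(−nδ), so x_5 = 36.1 × e^(−5 × 0.6570) = 36.1 × 0.03744 = 1.352 mm.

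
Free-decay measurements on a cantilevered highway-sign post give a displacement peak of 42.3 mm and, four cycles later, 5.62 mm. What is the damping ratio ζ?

0.0801

Logarithmic decrement δ = (1/n)·ln(x₀/x_n) = (1/4)·ln(42.3/5.62) = (1/4)·ln(7.527) = 0.5046.
ζ = δ/√(4π² + δ²) = 0.5046/√(39.48 + 0.255) = 0.5046/6.303 = 0.08005.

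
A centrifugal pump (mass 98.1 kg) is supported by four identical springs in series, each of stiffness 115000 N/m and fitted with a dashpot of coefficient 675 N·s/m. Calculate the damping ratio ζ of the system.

0.201

Series springs: 1/k_eq = 4/115000, so k_eq = 115000/4 = 28750 N/m.
ω_n = √(k_eq/m) = √(28750/98.1) = 17.12 rad/s.
Critical damping c_c = 2√(k_eq·m) = 2√(28750 × 98.1) = 3359 N·s/m, so ζ = c/c_c = 675/3359 = 0.2010.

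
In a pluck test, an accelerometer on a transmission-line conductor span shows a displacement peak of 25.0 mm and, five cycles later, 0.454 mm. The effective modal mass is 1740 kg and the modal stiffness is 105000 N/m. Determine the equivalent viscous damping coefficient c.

3420 N·s/m

Logarithmic decrement δ = (1/n)·ln(x₀/x_n) = (1/5)·ln(25.0/0.454) = (1/5)·ln(55.07) = 0.8017.
ζ = δ/√(4π² + δ²) = 0.8017/√(39.48 + 0.643) = 0.8017/6.334 = 0.1266.
c = ζ · 2√(km) = 0.1266 × 2√(105000 × 1740) = 0.1266 × 27030 = 3422 N·s/m.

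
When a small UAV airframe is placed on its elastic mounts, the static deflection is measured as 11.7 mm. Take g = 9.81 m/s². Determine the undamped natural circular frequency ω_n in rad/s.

29.0 rad/s

ω_n = √(g/δ_st) = √(9.81/0.0117) = √838.5 = 28.96 rad/s.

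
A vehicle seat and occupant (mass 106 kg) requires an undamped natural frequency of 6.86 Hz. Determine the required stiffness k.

197000 N/m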